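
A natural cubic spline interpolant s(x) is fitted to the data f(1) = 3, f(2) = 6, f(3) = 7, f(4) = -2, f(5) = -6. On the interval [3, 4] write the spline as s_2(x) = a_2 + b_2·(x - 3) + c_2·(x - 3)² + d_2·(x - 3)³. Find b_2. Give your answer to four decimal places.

Put M_i = s'' at the i-th knot. Here h = (1, 1, 1, 1) and Δ = (3, 1, -9, -4), so the interior equations h_(i-1)·M_(i-1) + 2(h_(i-1)+h_i)·M_i + h_i·M_(i+1) = 6(Δ_i − Δ_(i-1)) read
  1·M_0 + 4·M_1 + 1·M_2 = 6(Δ_1 - Δ_0) = -12
  1·M_1 + 4·M_2 + 1·M_3 = 6(Δ_2 - Δ_1) = -60
  1·M_2 + 4·M_3 + 1·M_4 = 6(Δ_3 - Δ_2) = 30
Natural end conditions: M_0 = M_4 = 0.
Forward elimination and back-substitution give M_0 = 0, M_1 = 45/28, M_2 = -129/7, M_3 = 339/28, M_4 = 0.
On [3, 4], with s_2(x) = a_2 + b_2·(x - 3) + c_2·(x - 3)² + d_2·(x - 3)³: c_2 = M_2/2 = -129/14, d_2 = (M_3 - M_2)/(6h_2) = 285/56, b_2 = Δ_2 - h_2(2M_2 + M_3)/6 = -39/8.

-4.8750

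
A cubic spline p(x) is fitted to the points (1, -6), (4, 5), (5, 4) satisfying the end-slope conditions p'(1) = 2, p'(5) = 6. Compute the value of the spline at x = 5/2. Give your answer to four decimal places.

Put M_i = p'' at the i-th knot. Here h = (3, 1) and Δ = (11/3, -1), so the interior equations h_(i-1)·M_(i-1) + 2(h_(i-1)+h_i)·M_i + h_i·M_(i+1) = 6(Δ_i − Δ_(i-1)) read
  3·M_0 + 8·M_1 + 1·M_2 = 6(Δ_1 - Δ_0) = -28
Clamped end conditions give two more equations: 2h_0·M_0 + h_0·M_1 = 6(Δ_0 - p'(1)) = 10 and h_1·M_1 + 2h_1·M_2 = 6(p'(5) - Δ_1) = 42.
Solving the tridiagonal system: M_0 = 37/6, M_1 = -9, M_2 = 51/2.
On [1, 4], p(x) = -6 + 2·(x - 1) + 37/12·(x - 1)² - 91/108·(x - 1)³.
With (x - 1) = 3/2: p(5/2) = 35/32.

1.0938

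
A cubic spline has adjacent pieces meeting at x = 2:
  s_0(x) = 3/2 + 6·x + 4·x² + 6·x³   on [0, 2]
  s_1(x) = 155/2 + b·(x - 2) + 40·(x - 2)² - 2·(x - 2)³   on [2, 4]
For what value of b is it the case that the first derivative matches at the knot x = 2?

94

s_0'(x) = 6 + 8·x + 18·x², so s_0'(2) = 94. On the right, s_1'(2) = b, so b = 94.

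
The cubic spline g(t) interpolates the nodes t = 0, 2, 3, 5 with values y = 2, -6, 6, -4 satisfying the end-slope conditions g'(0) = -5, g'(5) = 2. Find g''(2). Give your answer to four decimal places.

24.5000

Put M_i = g'' at the i-th knot. Here h = (2, 1, 2) and Δ = (-4, 12, -5), so the interior equations h_(i-1)·M_(i-1) + 2(h_(i-1)+h_i)·M_i + h_i·M_(i+1) = 6(Δ_i − Δ_(i-1)) read
  2·M_0 + 6·M_1 + 1·M_2 = 6(Δ_1 - Δ_0) = 96
  1·M_1 + 6·M_2 + 2·M_3 = 6(Δ_2 - Δ_1) = -102
Clamped end conditions give two more equations: 2h_0·M_0 + h_0·M_1 = 6(Δ_0 - g'(0)) = 6 and h_2·M_2 + 2h_2·M_3 = 6(g'(5) - Δ_2) = 42.
Solving: M_0 = -43/4, M_1 = 49/2, M_2 = -59/2, M_3 = 101/4.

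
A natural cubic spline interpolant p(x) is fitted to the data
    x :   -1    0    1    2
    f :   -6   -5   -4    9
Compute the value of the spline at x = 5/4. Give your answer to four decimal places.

Put M_i = p'' at the i-th knot. Here h = (1, 1, 1) and Δ = (1, 1, 13), so the interior equations h_(i-1)·M_(i-1) + 2(h_(i-1)+h_i)·M_i + h_i·M_(i+1) = 6(Δ_i − Δ_(i-1)) read
  1·M_0 + 4·M_1 + 1·M_2 = 6(Δ_1 - Δ_0) = 0
  1·M_1 + 4·M_2 + 1·M_3 = 6(Δ_2 - Δ_1) = 72
Natural end conditions: M_0 = M_3 = 0.
Forward elimination and back-substitution give M_0 = 0, M_1 = -24/5, M_2 = 96/5, M_3 = 0.
On [1, 2], p(x) = -4 + 33/5·(x - 1) + 48/5·(x - 1)² - 16/5·(x - 1)³.
With (x - 1) = 1/4: p(5/4) = -9/5.

-1.8000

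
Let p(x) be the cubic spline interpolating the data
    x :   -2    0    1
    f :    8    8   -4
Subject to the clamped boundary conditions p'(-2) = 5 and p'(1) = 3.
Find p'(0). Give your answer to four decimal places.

-13.8333

With m_i denoting the second derivative at x_i, h_i = 2, 1, and Δ_i = (y_(i+1) − y_i)/h_i = 0, -12:
  2·m_0 + 6·m_1 + 1·m_2 = 6(Δ_1 - Δ_0) = -72
Clamped end conditions give two more equations: 2h_0·m_0 + h_0·m_1 = 6(Δ_0 - p'(-2)) = -30 and h_1·m_1 + 2h_1·m_2 = 6(p'(1) - Δ_1) = 90.
Solving: m_0 = 23/6, m_1 = -68/3, m_2 = 169/3.
On [0, 1], p'(x) = b_1 + 2c_1·x + 3d_1·x² with b_1 = Δ_1 - h_1(2m_1 + m_2)/6 = -83/6, c_1 = m_1/2 = -34/3, d_1 = (m_2 - m_1)/(6h_1) = 79/6. So p'(0) = -83/6.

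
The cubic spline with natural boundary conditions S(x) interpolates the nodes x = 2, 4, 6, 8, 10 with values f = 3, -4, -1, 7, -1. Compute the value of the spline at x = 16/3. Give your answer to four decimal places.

Write m_i for S''(x_i). With h_i = 2, 2, 2, 2 and divided differences Δ_i = -7/2, 3/2, 4, -4, the continuity of S' gives the tridiagonal system
  2·m_0 + 8·m_1 + 2·m_2 = 6(Δ_1 - Δ_0) = 30
  2·m_1 + 8·m_2 + 2·m_3 = 6(Δ_2 - Δ_1) = 15
  2·m_2 + 8·m_3 + 2·m_4 = 6(Δ_3 - Δ_2) = -48
Natural end conditions: m_0 = m_4 = 0.
Solving: m_0 = 0, m_1 = 171/56, m_2 = 39/14, m_3 = -375/56, m_4 = 0.
On [4, 6], S(x) = -4 - 41/28·(x - 4) + 171/112·(x - 4)² - 5/224·(x - 4)³.
With (x - 4) = 4/3: S(16/3) = -622/189.

-3.2910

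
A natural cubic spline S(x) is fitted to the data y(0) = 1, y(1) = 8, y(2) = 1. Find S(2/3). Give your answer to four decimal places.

6.9630

Put M_i = S'' at the i-th knot. Here h = (1, 1) and Δ = (7, -7), so the interior equations h_(i-1)·M_(i-1) + 2(h_(i-1)+h_i)·M_i + h_i·M_(i+1) = 6(Δ_i − Δ_(i-1)) read
  1·M_0 + 4·M_1 + 1·M_2 = 6(Δ_1 - Δ_0) = -84
Natural end conditions: M_0 = M_2 = 0.
Solving: M_0 = 0, M_1 = -21, M_2 = 0.
On [0, 1], S(x) = 1 + 21/2·x + 0·x² - 7/2·x³.
With x = 2/3: S(2/3) = 188/27.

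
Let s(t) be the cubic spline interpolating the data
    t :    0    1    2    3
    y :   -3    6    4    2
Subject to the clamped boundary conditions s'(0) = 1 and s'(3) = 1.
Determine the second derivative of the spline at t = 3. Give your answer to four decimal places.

6.4000

With M_i denoting the second derivative at x_i, h_i = 1, 1, 1, and Δ_i = (y_(i+1) − y_i)/h_i = 9, -2, -2:
  1·M_0 + 4·M_1 + 1·M_2 = 6(Δ_1 - Δ_0) = -66
  1·M_1 + 4·M_2 + 1·M_3 = 6(Δ_2 - Δ_1) = 0
Clamped end conditions give two more equations: 2h_0·M_0 + h_0·M_1 = 6(Δ_0 - s'(0)) = 48 and h_2·M_2 + 2h_2·M_3 = 6(s'(3) - Δ_2) = 18.
Hence M_0 = 188/5, M_1 = -136/5, M_2 = 26/5, M_3 = 32/5.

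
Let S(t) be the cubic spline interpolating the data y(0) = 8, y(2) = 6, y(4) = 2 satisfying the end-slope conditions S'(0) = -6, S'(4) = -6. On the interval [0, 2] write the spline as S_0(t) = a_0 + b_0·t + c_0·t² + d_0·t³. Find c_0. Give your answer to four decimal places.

4.1250

Write M_i for S''(x_i). With h_i = 2, 2 and divided differences Δ_i = -1, -2, the continuity of S' gives the tridiagonal system
  2·M_0 + 8·M_1 + 2·M_2 = 6(Δ_1 - Δ_0) = -6
Clamped end conditions give two more equations: 2h_0·M_0 + h_0·M_1 = 6(Δ_0 - S'(0)) = 30 and h_1·M_1 + 2h_1·M_2 = 6(S'(4) - Δ_1) = -24.
Forward elimination and back-substitution give M_0 = 33/4, M_1 = -3/2, M_2 = -21/4.
On [0, 2], with S_0(t) = a_0 + b_0·t + c_0·t² + d_0·t³: c_0 = M_0/2 = 33/8, d_0 = (M_1 - M_0)/(6h_0) = -13/16, b_0 = Δ_0 - h_0(2M_0 + M_1)/6 = -6.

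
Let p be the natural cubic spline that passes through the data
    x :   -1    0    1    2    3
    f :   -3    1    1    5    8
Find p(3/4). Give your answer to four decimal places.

0.8301

Write m_i for p''(x_i). With h_i = 1, 1, 1, 1 and divided differences Δ_i = 4, 0, 4, 3, the continuity of p' gives the tridiagonal system
  1·m_0 + 4·m_1 + 1·m_2 = 6(Δ_1 - Δ_0) = -24
  1·m_1 + 4·m_2 + 1·m_3 = 6(Δ_2 - Δ_1) = 24
  1·m_2 + 4·m_3 + 1·m_4 = 6(Δ_3 - Δ_2) = -6
Natural end conditions: m_0 = m_4 = 0.
Forward elimination and back-substitution give m_0 = 0, m_1 = -33/4, m_2 = 9, m_3 = -15/4, m_4 = 0.
On [0, 1], p(x) = 1 + 5/4·x - 33/8·x² + 23/8·x³.
With x = 3/4: p(3/4) = 425/512.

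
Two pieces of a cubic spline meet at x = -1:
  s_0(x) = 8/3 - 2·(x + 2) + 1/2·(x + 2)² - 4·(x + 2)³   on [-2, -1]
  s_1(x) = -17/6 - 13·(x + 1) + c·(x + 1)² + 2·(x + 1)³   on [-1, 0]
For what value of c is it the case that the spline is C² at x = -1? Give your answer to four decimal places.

-11.5000

s_0''(x) = 1 - 24·(x + 2), so s_0''(-1) = -23. On the right, s_1''(-1) = 2c, so c = -23/2.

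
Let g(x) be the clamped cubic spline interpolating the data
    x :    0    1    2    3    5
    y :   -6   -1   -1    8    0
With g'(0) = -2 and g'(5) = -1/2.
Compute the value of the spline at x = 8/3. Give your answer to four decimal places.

5.1834

Put M_i = g'' at the i-th knot. Here h = (1, 1, 1, 2) and Δ = (5, 0, 9, -4), so the interior equations h_(i-1)·M_(i-1) + 2(h_(i-1)+h_i)·M_i + h_i·M_(i+1) = 6(Δ_i − Δ_(i-1)) read
  1·M_0 + 4·M_1 + 1·M_2 = 6(Δ_1 - Δ_0) = -30
  1·M_1 + 4·M_2 + 1·M_3 = 6(Δ_2 - Δ_1) = 54
  1·M_2 + 6·M_3 + 2·M_4 = 6(Δ_3 - Δ_2) = -78
Clamped end conditions give two more equations: 2h_0·M_0 + h_0·M_1 = 6(Δ_0 - g'(0)) = 42 and h_3·M_3 + 2h_3·M_4 = 6(g'(5) - Δ_3) = 21.
Solving the tridiagonal system: M_0 = 2607/82, M_1 = -885/41, M_2 = 2013/82, M_3 = -927/41, M_4 = 2715/164.
On [2, 3], g(x) = -1 + 188/41·(x - 2) + 2013/164·(x - 2)² - 1289/164·(x - 2)³.
With (x - 2) = 2/3: g(8/3) = 5738/1107.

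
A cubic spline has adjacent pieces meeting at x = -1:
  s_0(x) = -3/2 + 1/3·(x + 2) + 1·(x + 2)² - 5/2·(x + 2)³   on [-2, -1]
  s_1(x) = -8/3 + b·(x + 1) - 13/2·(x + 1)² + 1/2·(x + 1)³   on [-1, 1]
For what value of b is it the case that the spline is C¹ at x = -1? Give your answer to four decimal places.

-5.1667

s_0'(x) = 1/3 + 2·(x + 2) - 15/2·(x + 2)², so s_0'(-1) = -31/6. On the right, s_1'(-1) = b, so b = -31/6.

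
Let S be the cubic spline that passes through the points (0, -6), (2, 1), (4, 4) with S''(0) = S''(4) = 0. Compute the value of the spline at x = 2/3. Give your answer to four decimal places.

-3.3704

Let σ_i = S''(x_i). Step sizes h_i = 2, 2; slopes of the chords Δ_i = (y_(i+1) - y_i)/h_i = 7/2, 3/2.
  2·σ_0 + 8·σ_1 + 2·σ_2 = 6(Δ_1 - Δ_0) = -12
Natural end conditions: σ_0 = σ_2 = 0.
Forward elimination and back-substitution give σ_0 = 0, σ_1 = -3/2, σ_2 = 0.
On [0, 2], S(x) = -6 + 4·x + 0·x² - 1/8·x³.
With x = 2/3: S(2/3) = -91/27.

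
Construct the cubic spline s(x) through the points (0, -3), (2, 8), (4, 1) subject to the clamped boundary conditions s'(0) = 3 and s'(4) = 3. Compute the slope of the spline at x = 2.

Write M_i for s''(x_i). With h_i = 2, 2 and divided differences Δ_i = 11/2, -7/2, the continuity of s' gives the tridiagonal system
  2·M_0 + 8·M_1 + 2·M_2 = 6(Δ_1 - Δ_0) = -54
Clamped end conditions give two more equations: 2h_0·M_0 + h_0·M_1 = 6(Δ_0 - s'(0)) = 15 and h_1·M_1 + 2h_1·M_2 = 6(s'(4) - Δ_1) = 39.
Solving: M_0 = 21/2, M_1 = -27/2, M_2 = 33/2.
On [2, 4], s'(x) = b_1 + 2c_1·(x - 2) + 3d_1·(x - 2)² with b_1 = Δ_1 - h_1(2M_1 + M_2)/6 = 0, c_1 = M_1/2 = -27/4, d_1 = (M_2 - M_1)/(6h_1) = 5/2. So s'(2) = 0.

0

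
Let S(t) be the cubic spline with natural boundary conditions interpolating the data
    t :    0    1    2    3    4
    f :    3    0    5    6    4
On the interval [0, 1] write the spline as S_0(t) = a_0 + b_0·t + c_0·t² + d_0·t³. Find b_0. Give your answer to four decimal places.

-5.3750

Write σ_i for S''(x_i). With h_i = 1, 1, 1, 1 and divided differences Δ_i = -3, 5, 1, -2, the continuity of S' gives the tridiagonal system
  1·σ_0 + 4·σ_1 + 1·σ_2 = 6(Δ_1 - Δ_0) = 48
  1·σ_1 + 4·σ_2 + 1·σ_3 = 6(Δ_2 - Δ_1) = -24
  1·σ_2 + 4·σ_3 + 1·σ_4 = 6(Δ_3 - Δ_2) = -18
Natural end conditions: σ_0 = σ_4 = 0.
Forward elimination and back-substitution give σ_0 = 0, σ_1 = 57/4, σ_2 = -9, σ_3 = -9/4, σ_4 = 0.
On [0, 1], with S_0(t) = a_0 + b_0·t + c_0·t² + d_0·t³: c_0 = σ_0/2 = 0, d_0 = (σ_1 - σ_0)/(6h_0) = 19/8, b_0 = Δ_0 - h_0(2σ_0 + σ_1)/6 = -43/8.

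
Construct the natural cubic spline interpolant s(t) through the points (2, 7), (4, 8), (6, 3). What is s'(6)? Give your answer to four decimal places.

-3.2500

With M_i denoting the second derivative at x_i, h_i = 2, 2, and Δ_i = (y_(i+1) − y_i)/h_i = 1/2, -5/2:
  2·M_0 + 8·M_1 + 2·M_2 = 6(Δ_1 - Δ_0) = -18
Natural end conditions: M_0 = M_2 = 0.
Hence M_0 = 0, M_1 = -9/4, M_2 = 0.
On [4, 6], s'(t) = b_1 + 2c_1·(t - 4) + 3d_1·(t - 4)² with b_1 = Δ_1 - h_1(2M_1 + M_2)/6 = -1, c_1 = M_1/2 = -9/8, d_1 = (M_2 - M_1)/(6h_1) = 3/16. So s'(6) = -13/4.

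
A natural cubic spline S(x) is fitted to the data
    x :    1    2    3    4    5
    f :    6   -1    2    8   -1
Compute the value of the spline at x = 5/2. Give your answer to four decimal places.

-0.7790

Put M_i = S'' at the i-th knot. Here h = (1, 1, 1, 1) and Δ = (-7, 3, 6, -9), so the interior equations h_(i-1)·M_(i-1) + 2(h_(i-1)+h_i)·M_i + h_i·M_(i+1) = 6(Δ_i − Δ_(i-1)) read
  1·M_0 + 4·M_1 + 1·M_2 = 6(Δ_1 - Δ_0) = 60
  1·M_1 + 4·M_2 + 1·M_3 = 6(Δ_2 - Δ_1) = 18
  1·M_2 + 4·M_3 + 1·M_4 = 6(Δ_3 - Δ_2) = -90
Natural end conditions: M_0 = M_4 = 0.
Solving the tridiagonal system: M_0 = 0, M_1 = 369/28, M_2 = 51/7, M_3 = -681/28, M_4 = 0.
On [2, 3], S(x) = -1 - 73/28·(x - 2) + 369/56·(x - 2)² - 55/56·(x - 2)³.
With (x - 2) = 1/2: S(5/2) = -349/448.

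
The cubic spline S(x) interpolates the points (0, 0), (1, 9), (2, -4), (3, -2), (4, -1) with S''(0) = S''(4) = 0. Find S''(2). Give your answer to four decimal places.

35.5714

Put M_i = S'' at the i-th knot. Here h = (1, 1, 1, 1) and Δ = (9, -13, 2, 1), so the interior equations h_(i-1)·M_(i-1) + 2(h_(i-1)+h_i)·M_i + h_i·M_(i+1) = 6(Δ_i − Δ_(i-1)) read
  1·M_0 + 4·M_1 + 1·M_2 = 6(Δ_1 - Δ_0) = -132
  1·M_1 + 4·M_2 + 1·M_3 = 6(Δ_2 - Δ_1) = 90
  1·M_2 + 4·M_3 + 1·M_4 = 6(Δ_3 - Δ_2) = -6
Natural end conditions: M_0 = M_4 = 0.
Solving the tridiagonal system: M_0 = 0, M_1 = -1173/28, M_2 = 249/7, M_3 = -291/28, M_4 = 0.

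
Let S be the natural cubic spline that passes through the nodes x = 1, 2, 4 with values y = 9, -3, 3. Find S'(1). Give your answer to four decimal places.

-14.5000

With m_i denoting the second derivative at x_i, h_i = 1, 2, and Δ_i = (y_(i+1) − y_i)/h_i = -12, 3:
  1·m_0 + 6·m_1 + 2·m_2 = 6(Δ_1 - Δ_0) = 90
Natural end conditions: m_0 = m_2 = 0.
Forward elimination and back-substitution give m_0 = 0, m_1 = 15, m_2 = 0.
On [1, 2], S'(x) = b_0 + 2c_0·(x - 1) + 3d_0·(x - 1)² with b_0 = Δ_0 - h_0(2m_0 + m_1)/6 = -29/2, c_0 = m_0/2 = 0, d_0 = (m_1 - m_0)/(6h_0) = 5/2. So S'(1) = -29/2.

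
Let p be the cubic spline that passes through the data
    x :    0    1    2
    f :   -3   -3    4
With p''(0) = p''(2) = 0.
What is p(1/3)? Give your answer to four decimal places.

-3.5185

Put σ_i = p'' at the i-th knot. Here h = (1, 1) and Δ = (0, 7), so the interior equations h_(i-1)·σ_(i-1) + 2(h_(i-1)+h_i)·σ_i + h_i·σ_(i+1) = 6(Δ_i − Δ_(i-1)) read
  1·σ_0 + 4·σ_1 + 1·σ_2 = 6(Δ_1 - Δ_0) = 42
Natural end conditions: σ_0 = σ_2 = 0.
Solving: σ_0 = 0, σ_1 = 21/2, σ_2 = 0.
On [0, 1], p(x) = -3 - 7/4·x + 0·x² + 7/4·x³.
With x = 1/3: p(1/3) = -95/27.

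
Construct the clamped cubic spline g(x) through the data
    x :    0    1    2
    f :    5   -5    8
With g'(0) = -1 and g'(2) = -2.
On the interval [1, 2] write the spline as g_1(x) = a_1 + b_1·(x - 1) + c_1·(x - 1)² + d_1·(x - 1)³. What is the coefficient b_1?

3

Write m_i for g''(x_i). With h_i = 1, 1 and divided differences Δ_i = -10, 13, the continuity of g' gives the tridiagonal system
  1·m_0 + 4·m_1 + 1·m_2 = 6(Δ_1 - Δ_0) = 138
Clamped end conditions give two more equations: 2h_0·m_0 + h_0·m_1 = 6(Δ_0 - g'(0)) = -54 and h_1·m_1 + 2h_1·m_2 = 6(g'(2) - Δ_1) = -90.
Forward elimination and back-substitution give m_0 = -62, m_1 = 70, m_2 = -80.
On [1, 2], with g_1(x) = a_1 + b_1·(x - 1) + c_1·(x - 1)² + d_1·(x - 1)³: c_1 = m_1/2 = 35, d_1 = (m_2 - m_1)/(6h_1) = -25, b_1 = Δ_1 - h_1(2m_1 + m_2)/6 = 3.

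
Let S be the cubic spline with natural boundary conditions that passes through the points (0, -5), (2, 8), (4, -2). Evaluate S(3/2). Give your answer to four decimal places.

Put M_i = S'' at the i-th knot. Here h = (2, 2) and Δ = (13/2, -5), so the interior equations h_(i-1)·M_(i-1) + 2(h_(i-1)+h_i)·M_i + h_i·M_(i+1) = 6(Δ_i − Δ_(i-1)) read
  2·M_0 + 8·M_1 + 2·M_2 = 6(Δ_1 - Δ_0) = -69
Natural end conditions: M_0 = M_2 = 0.
Solving the tridiagonal system: M_0 = 0, M_1 = -69/8, M_2 = 0.
On [0, 2], S(x) = -5 + 75/8·x + 0·x² - 23/32·x³.
With x = 3/2: S(3/2) = 1699/256.

6.6367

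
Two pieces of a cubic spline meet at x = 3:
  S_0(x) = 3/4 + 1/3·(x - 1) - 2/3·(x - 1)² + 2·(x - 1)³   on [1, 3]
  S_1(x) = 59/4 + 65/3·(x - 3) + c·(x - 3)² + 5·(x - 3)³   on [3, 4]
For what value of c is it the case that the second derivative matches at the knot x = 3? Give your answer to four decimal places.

S_0''(x) = -4/3 + 12·(x - 1), so S_0''(3) = 68/3. On the right, S_1''(3) = 2c, so c = 34/3.

11.3333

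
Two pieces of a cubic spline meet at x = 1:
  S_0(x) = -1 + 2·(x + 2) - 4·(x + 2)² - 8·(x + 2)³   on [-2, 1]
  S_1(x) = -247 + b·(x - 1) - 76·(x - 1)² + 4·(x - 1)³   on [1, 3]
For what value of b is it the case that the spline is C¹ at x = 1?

S_0'(x) = 2 - 8·(x + 2) - 24·(x + 2)², so S_0'(1) = -238. On the right, S_1'(1) = b, so b = -238.

-238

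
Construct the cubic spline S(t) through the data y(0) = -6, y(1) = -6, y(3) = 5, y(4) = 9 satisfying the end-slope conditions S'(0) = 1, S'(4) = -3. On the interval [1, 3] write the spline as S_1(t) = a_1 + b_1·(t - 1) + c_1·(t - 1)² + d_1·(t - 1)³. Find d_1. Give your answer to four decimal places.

-0.5714

Let m_i = S''(x_i). Step sizes h_i = 1, 2, 1; slopes of the chords Δ_i = (y_(i+1) - y_i)/h_i = 0, 11/2, 4.
  1·m_0 + 6·m_1 + 2·m_2 = 6(Δ_1 - Δ_0) = 33
  2·m_1 + 6·m_2 + 1·m_3 = 6(Δ_2 - Δ_1) = -9
Clamped end conditions give two more equations: 2h_0·m_0 + h_0·m_1 = 6(Δ_0 - S'(0)) = -6 and h_2·m_2 + 2h_2·m_3 = 6(S'(4) - Δ_2) = -42.
Forward elimination and back-substitution give m_0 = -221/35, m_1 = 232/35, m_2 = -8/35, m_3 = -731/35.
On [1, 3], with S_1(t) = a_1 + b_1·(t - 1) + c_1·(t - 1)² + d_1·(t - 1)³: c_1 = m_1/2 = 116/35, d_1 = (m_2 - m_1)/(6h_1) = -4/7, b_1 = Δ_1 - h_1(2m_1 + m_2)/6 = 81/70.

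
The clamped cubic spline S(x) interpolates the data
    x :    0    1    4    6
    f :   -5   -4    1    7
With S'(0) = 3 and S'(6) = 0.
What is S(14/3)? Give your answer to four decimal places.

3.6420

With M_i denoting the second derivative at x_i, h_i = 1, 3, 2, and Δ_i = (y_(i+1) − y_i)/h_i = 1, 5/3, 3:
  1·M_0 + 8·M_1 + 3·M_2 = 6(Δ_1 - Δ_0) = 4
  3·M_1 + 10·M_2 + 2·M_3 = 6(Δ_2 - Δ_1) = 8
Clamped end conditions give two more equations: 2h_0·M_0 + h_0·M_1 = 6(Δ_0 - S'(0)) = -12 and h_2·M_2 + 2h_2·M_3 = 6(S'(6) - Δ_2) = -18.
Hence M_0 = -19/3, M_1 = 2/3, M_2 = 5/3, M_3 = -16/3.
On [4, 6], S(x) = 1 + 11/3·(x - 4) + 5/6·(x - 4)² - 7/12·(x - 4)³.
With (x - 4) = 2/3: S(14/3) = 295/81.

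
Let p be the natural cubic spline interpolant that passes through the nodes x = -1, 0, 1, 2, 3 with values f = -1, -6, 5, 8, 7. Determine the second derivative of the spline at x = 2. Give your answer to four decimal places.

With M_i denoting the second derivative at x_i, h_i = 1, 1, 1, 1, and Δ_i = (y_(i+1) − y_i)/h_i = -5, 11, 3, -1:
  1·M_0 + 4·M_1 + 1·M_2 = 6(Δ_1 - Δ_0) = 96
  1·M_1 + 4·M_2 + 1·M_3 = 6(Δ_2 - Δ_1) = -48
  1·M_2 + 4·M_3 + 1·M_4 = 6(Δ_3 - Δ_2) = -24
Natural end conditions: M_0 = M_4 = 0.
Solving the tridiagonal system: M_0 = 0, M_1 = 201/7, M_2 = -132/7, M_3 = -9/7, M_4 = 0.

-1.2857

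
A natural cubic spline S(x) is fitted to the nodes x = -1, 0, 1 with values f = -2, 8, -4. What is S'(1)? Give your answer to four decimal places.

Write M_i for S''(x_i). With h_i = 1, 1 and divided differences Δ_i = 10, -12, the continuity of S' gives the tridiagonal system
  1·M_0 + 4·M_1 + 1·M_2 = 6(Δ_1 - Δ_0) = -132
Natural end conditions: M_0 = M_2 = 0.
Forward elimination and back-substitution give M_0 = 0, M_1 = -33, M_2 = 0.
On [0, 1], S'(x) = b_1 + 2c_1·x + 3d_1·x² with b_1 = Δ_1 - h_1(2M_1 + M_2)/6 = -1, c_1 = M_1/2 = -33/2, d_1 = (M_2 - M_1)/(6h_1) = 11/2. So S'(1) = -35/2.

-17.5000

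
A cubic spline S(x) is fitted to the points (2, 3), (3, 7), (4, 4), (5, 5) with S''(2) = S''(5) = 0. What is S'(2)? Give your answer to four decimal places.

6.1333

Write σ_i for S''(x_i). With h_i = 1, 1, 1 and divided differences Δ_i = 4, -3, 1, the continuity of S' gives the tridiagonal system
  1·σ_0 + 4·σ_1 + 1·σ_2 = 6(Δ_1 - Δ_0) = -42
  1·σ_1 + 4·σ_2 + 1·σ_3 = 6(Δ_2 - Δ_1) = 24
Natural end conditions: σ_0 = σ_3 = 0.
Solving the tridiagonal system: σ_0 = 0, σ_1 = -64/5, σ_2 = 46/5, σ_3 = 0.
On [2, 3], S'(x) = b_0 + 2c_0·(x - 2) + 3d_0·(x - 2)² with b_0 = Δ_0 - h_0(2σ_0 + σ_1)/6 = 92/15, c_0 = σ_0/2 = 0, d_0 = (σ_1 - σ_0)/(6h_0) = -32/15. So S'(2) = 92/15.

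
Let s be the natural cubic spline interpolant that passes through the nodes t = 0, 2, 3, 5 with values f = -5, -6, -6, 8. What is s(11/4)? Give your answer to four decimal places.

-6.3623

Write σ_i for s''(x_i). With h_i = 2, 1, 2 and divided differences Δ_i = -1/2, 0, 7, the continuity of s' gives the tridiagonal system
  2·σ_0 + 6·σ_1 + 1·σ_2 = 6(Δ_1 - Δ_0) = 3
  1·σ_1 + 6·σ_2 + 2·σ_3 = 6(Δ_2 - Δ_1) = 42
Natural end conditions: σ_0 = σ_3 = 0.
Solving the tridiagonal system: σ_0 = 0, σ_1 = -24/35, σ_2 = 249/35, σ_3 = 0.
On [2, 3], s(t) = -6 - 67/70·(t - 2) - 12/35·(t - 2)² + 13/10·(t - 2)³.
With (t - 2) = 3/4: s(11/4) = -28503/4480.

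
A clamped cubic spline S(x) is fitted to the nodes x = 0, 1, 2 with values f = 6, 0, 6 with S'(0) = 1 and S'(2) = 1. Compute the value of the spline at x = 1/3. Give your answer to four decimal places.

Put m_i = S'' at the i-th knot. Here h = (1, 1) and Δ = (-6, 6), so the interior equations h_(i-1)·m_(i-1) + 2(h_(i-1)+h_i)·m_i + h_i·m_(i+1) = 6(Δ_i − Δ_(i-1)) read
  1·m_0 + 4·m_1 + 1·m_2 = 6(Δ_1 - Δ_0) = 72
Clamped end conditions give two more equations: 2h_0·m_0 + h_0·m_1 = 6(Δ_0 - S'(0)) = -42 and h_1·m_1 + 2h_1·m_2 = 6(S'(2) - Δ_1) = -30.
Hence m_0 = -39, m_1 = 36, m_2 = -33.
On [0, 1], S(x) = 6 + 1·x - 39/2·x² + 25/2·x³.
With x = 1/3: S(1/3) = 125/27.

4.6296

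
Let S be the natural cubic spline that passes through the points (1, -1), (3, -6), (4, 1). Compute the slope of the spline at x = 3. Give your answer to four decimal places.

Put M_i = S'' at the i-th knot. Here h = (2, 1) and Δ = (-5/2, 7), so the interior equations h_(i-1)·M_(i-1) + 2(h_(i-1)+h_i)·M_i + h_i·M_(i+1) = 6(Δ_i − Δ_(i-1)) read
  2·M_0 + 6·M_1 + 1·M_2 = 6(Δ_1 - Δ_0) = 57
Natural end conditions: M_0 = M_2 = 0.
Solving: M_0 = 0, M_1 = 19/2, M_2 = 0.
On [3, 4], S'(x) = b_1 + 2c_1·(x - 3) + 3d_1·(x - 3)² with b_1 = Δ_1 - h_1(2M_1 + M_2)/6 = 23/6, c_1 = M_1/2 = 19/4, d_1 = (M_2 - M_1)/(6h_1) = -19/12. So S'(3) = 23/6.

3.8333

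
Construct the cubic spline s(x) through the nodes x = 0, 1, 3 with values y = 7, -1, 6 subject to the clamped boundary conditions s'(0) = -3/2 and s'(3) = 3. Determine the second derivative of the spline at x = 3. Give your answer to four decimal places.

-10.7500

With M_i denoting the second derivative at x_i, h_i = 1, 2, and Δ_i = (y_(i+1) − y_i)/h_i = -8, 7/2:
  1·M_0 + 6·M_1 + 2·M_2 = 6(Δ_1 - Δ_0) = 69
Clamped end conditions give two more equations: 2h_0·M_0 + h_0·M_1 = 6(Δ_0 - s'(0)) = -39 and h_1·M_1 + 2h_1·M_2 = 6(s'(3) - Δ_1) = -3.
Solving: M_0 = -59/2, M_1 = 20, M_2 = -43/4.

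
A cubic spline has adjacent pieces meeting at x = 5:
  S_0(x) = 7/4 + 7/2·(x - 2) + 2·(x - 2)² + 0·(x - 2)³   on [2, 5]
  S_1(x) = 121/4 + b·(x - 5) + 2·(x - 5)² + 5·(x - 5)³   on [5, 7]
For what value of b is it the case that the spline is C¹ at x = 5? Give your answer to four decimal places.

15.5000

S_0'(x) = 7/2 + 4·(x - 2) + 0·(x - 2)², so S_0'(5) = 31/2. On the right, S_1'(5) = b, so b = 31/2.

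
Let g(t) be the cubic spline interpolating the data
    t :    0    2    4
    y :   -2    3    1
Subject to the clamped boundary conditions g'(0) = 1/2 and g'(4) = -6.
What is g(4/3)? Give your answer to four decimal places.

1.0370

Put M_i = g'' at the i-th knot. Here h = (2, 2) and Δ = (5/2, -1), so the interior equations h_(i-1)·M_(i-1) + 2(h_(i-1)+h_i)·M_i + h_i·M_(i+1) = 6(Δ_i − Δ_(i-1)) read
  2·M_0 + 8·M_1 + 2·M_2 = 6(Δ_1 - Δ_0) = -21
Clamped end conditions give two more equations: 2h_0·M_0 + h_0·M_1 = 6(Δ_0 - g'(0)) = 12 and h_1·M_1 + 2h_1·M_2 = 6(g'(4) - Δ_1) = -30.
Solving: M_0 = 4, M_1 = -2, M_2 = -13/2.
On [0, 2], g(t) = -2 + 1/2·t + 2·t² - 1/2·t³.
With t = 4/3: g(4/3) = 28/27.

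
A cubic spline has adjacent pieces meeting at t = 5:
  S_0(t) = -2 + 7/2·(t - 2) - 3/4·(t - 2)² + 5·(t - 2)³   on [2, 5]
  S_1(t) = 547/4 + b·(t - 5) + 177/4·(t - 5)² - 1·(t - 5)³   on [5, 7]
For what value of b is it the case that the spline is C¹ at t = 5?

S_0'(t) = 7/2 - 3/2·(t - 2) + 15·(t - 2)², so S_0'(5) = 134. On the right, S_1'(5) = b, so b = 134.

134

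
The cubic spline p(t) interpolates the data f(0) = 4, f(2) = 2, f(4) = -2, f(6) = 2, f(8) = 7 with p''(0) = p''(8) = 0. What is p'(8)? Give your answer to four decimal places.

Write σ_i for p''(x_i). With h_i = 2, 2, 2, 2 and divided differences Δ_i = -1, -2, 2, 5/2, the continuity of p' gives the tridiagonal system
  2·σ_0 + 8·σ_1 + 2·σ_2 = 6(Δ_1 - Δ_0) = -6
  2·σ_1 + 8·σ_2 + 2·σ_3 = 6(Δ_2 - Δ_1) = 24
  2·σ_2 + 8·σ_3 + 2·σ_4 = 6(Δ_3 - Δ_2) = 3
Natural end conditions: σ_0 = σ_4 = 0.
Hence σ_0 = 0, σ_1 = -183/112, σ_2 = 99/28, σ_3 = -57/112, σ_4 = 0.
On [6, 8], p'(t) = b_3 + 2c_3·(t - 6) + 3d_3·(t - 6)² with b_3 = Δ_3 - h_3(2σ_3 + σ_4)/6 = 159/56, c_3 = σ_3/2 = -57/224, d_3 = (σ_4 - σ_3)/(6h_3) = 19/448. So p'(8) = 261/112.

2.3304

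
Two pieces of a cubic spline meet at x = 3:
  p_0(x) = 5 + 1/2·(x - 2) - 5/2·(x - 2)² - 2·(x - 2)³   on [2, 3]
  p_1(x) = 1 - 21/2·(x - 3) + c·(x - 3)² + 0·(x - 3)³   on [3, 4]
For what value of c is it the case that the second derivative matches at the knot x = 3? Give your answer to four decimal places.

p_0''(x) = -5 - 12·(x - 2), so p_0''(3) = -17. On the right, p_1''(3) = 2c, so c = -17/2.

-8.5000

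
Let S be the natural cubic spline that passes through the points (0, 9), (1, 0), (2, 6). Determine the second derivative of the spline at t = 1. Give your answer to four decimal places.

Write M_i for S''(x_i). With h_i = 1, 1 and divided differences Δ_i = -9, 6, the continuity of S' gives the tridiagonal system
  1·M_0 + 4·M_1 + 1·M_2 = 6(Δ_1 - Δ_0) = 90
Natural end conditions: M_0 = M_2 = 0.
Solving: M_0 = 0, M_1 = 45/2, M_2 = 0.

22.5000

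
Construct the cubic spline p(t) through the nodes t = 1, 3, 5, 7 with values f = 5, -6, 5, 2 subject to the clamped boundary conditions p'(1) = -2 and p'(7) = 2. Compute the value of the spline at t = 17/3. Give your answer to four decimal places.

Let M_i = p''(x_i). Step sizes h_i = 2, 2, 2; slopes of the chords Δ_i = (y_(i+1) - y_i)/h_i = -11/2, 11/2, -3/2.
  2·M_0 + 8·M_1 + 2·M_2 = 6(Δ_1 - Δ_0) = 66
  2·M_1 + 8·M_2 + 2·M_3 = 6(Δ_2 - Δ_1) = -42
Clamped end conditions give two more equations: 2h_0·M_0 + h_0·M_1 = 6(Δ_0 - p'(1)) = -21 and h_2·M_2 + 2h_2·M_3 = 6(p'(7) - Δ_2) = 21.
Forward elimination and back-substitution give M_0 = -371/30, M_1 = 427/30, M_2 = -347/30, M_3 = 331/30.
On [5, 7], p(t) = 5 + 38/15·(t - 5) - 347/60·(t - 5)² + 113/60·(t - 5)³.
With (t - 5) = 2/3: p(17/3) = 1894/405.

4.6765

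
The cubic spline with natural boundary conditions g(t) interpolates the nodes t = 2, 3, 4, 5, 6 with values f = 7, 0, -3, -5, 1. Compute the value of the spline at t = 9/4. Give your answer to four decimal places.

Write σ_i for g''(x_i). With h_i = 1, 1, 1, 1 and divided differences Δ_i = -7, -3, -2, 6, the continuity of g' gives the tridiagonal system
  1·σ_0 + 4·σ_1 + 1·σ_2 = 6(Δ_1 - Δ_0) = 24
  1·σ_1 + 4·σ_2 + 1·σ_3 = 6(Δ_2 - Δ_1) = 6
  1·σ_2 + 4·σ_3 + 1·σ_4 = 6(Δ_3 - Δ_2) = 48
Natural end conditions: σ_0 = σ_4 = 0.
Hence σ_0 = 0, σ_1 = 48/7, σ_2 = -24/7, σ_3 = 90/7, σ_4 = 0.
On [2, 3], g(t) = 7 - 57/7·(t - 2) + 0·(t - 2)² + 8/7·(t - 2)³.
With (t - 2) = 1/4: g(9/4) = 279/56.

4.9821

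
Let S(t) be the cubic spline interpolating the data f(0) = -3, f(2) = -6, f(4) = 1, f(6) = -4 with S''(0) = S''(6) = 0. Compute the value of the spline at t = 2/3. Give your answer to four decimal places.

-5.0272

Let σ_i = S''(x_i). Step sizes h_i = 2, 2, 2; slopes of the chords Δ_i = (y_(i+1) - y_i)/h_i = -3/2, 7/2, -5/2.
  2·σ_0 + 8·σ_1 + 2·σ_2 = 6(Δ_1 - Δ_0) = 30
  2·σ_1 + 8·σ_2 + 2·σ_3 = 6(Δ_2 - Δ_1) = -36
Natural end conditions: σ_0 = σ_3 = 0.
Solving the tridiagonal system: σ_0 = 0, σ_1 = 26/5, σ_2 = -29/5, σ_3 = 0.
On [0, 2], S(t) = -3 - 97/30·t + 0·t² + 13/30·t³.
With t = 2/3: S(2/3) = -2036/405.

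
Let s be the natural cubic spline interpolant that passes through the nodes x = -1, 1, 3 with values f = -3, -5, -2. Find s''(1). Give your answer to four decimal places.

1.8750

Write M_i for s''(x_i). With h_i = 2, 2 and divided differences Δ_i = -1, 3/2, the continuity of s' gives the tridiagonal system
  2·M_0 + 8·M_1 + 2·M_2 = 6(Δ_1 - Δ_0) = 15
Natural end conditions: M_0 = M_2 = 0.
Solving: M_0 = 0, M_1 = 15/8, M_2 = 0.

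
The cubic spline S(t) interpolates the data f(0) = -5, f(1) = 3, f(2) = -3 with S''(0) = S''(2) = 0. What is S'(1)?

1

Put M_i = S'' at the i-th knot. Here h = (1, 1) and Δ = (8, -6), so the interior equations h_(i-1)·M_(i-1) + 2(h_(i-1)+h_i)·M_i + h_i·M_(i+1) = 6(Δ_i − Δ_(i-1)) read
  1·M_0 + 4·M_1 + 1·M_2 = 6(Δ_1 - Δ_0) = -84
Natural end conditions: M_0 = M_2 = 0.
Solving the tridiagonal system: M_0 = 0, M_1 = -21, M_2 = 0.
On [1, 2], S'(t) = b_1 + 2c_1·(t - 1) + 3d_1·(t - 1)² with b_1 = Δ_1 - h_1(2M_1 + M_2)/6 = 1, c_1 = M_1/2 = -21/2, d_1 = (M_2 - M_1)/(6h_1) = 7/2. So S'(1) = 1.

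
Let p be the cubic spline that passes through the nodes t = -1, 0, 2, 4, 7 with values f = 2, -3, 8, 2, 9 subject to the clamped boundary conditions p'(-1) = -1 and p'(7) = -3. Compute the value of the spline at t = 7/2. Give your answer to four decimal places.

Let m_i = p''(x_i). Step sizes h_i = 1, 2, 2, 3; slopes of the chords Δ_i = (y_(i+1) - y_i)/h_i = -5, 11/2, -3, 7/3.
  1·m_0 + 6·m_1 + 2·m_2 = 6(Δ_1 - Δ_0) = 63
  2·m_1 + 8·m_2 + 2·m_3 = 6(Δ_2 - Δ_1) = -51
  2·m_2 + 10·m_3 + 3·m_4 = 6(Δ_3 - Δ_2) = 32
Clamped end conditions give two more equations: 2h_0·m_0 + h_0·m_1 = 6(Δ_0 - p'(-1)) = -24 and h_3·m_3 + 2h_3·m_4 = 6(p'(7) - Δ_3) = -32.
Solving the tridiagonal system: m_0 = -4497/212, m_1 = 1953/106, m_2 = -5583/424, m_3 = 927/106, m_4 = -6173/636.
On [2, 4], p(t) = 8 + 607/212·(t - 2) - 5583/848·(t - 2)² + 3097/1696·(t - 2)³.
With (t - 2) = 3/2: p(7/2) = 49447/13568.

3.6444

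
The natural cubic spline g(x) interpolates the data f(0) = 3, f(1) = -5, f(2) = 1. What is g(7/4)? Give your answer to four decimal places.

-1.3203

With M_i denoting the second derivative at x_i, h_i = 1, 1, and Δ_i = (y_(i+1) − y_i)/h_i = -8, 6:
  1·M_0 + 4·M_1 + 1·M_2 = 6(Δ_1 - Δ_0) = 84
Natural end conditions: M_0 = M_2 = 0.
Hence M_0 = 0, M_1 = 21, M_2 = 0.
On [1, 2], g(x) = -5 - 1·(x - 1) + 21/2·(x - 1)² - 7/2·(x - 1)³.
With (x - 1) = 3/4: g(7/4) = -169/128.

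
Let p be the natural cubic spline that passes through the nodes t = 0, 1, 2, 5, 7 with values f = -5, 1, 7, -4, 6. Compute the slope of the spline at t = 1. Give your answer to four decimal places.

6.8954

Put M_i = p'' at the i-th knot. Here h = (1, 1, 3, 2) and Δ = (6, 6, -11/3, 5), so the interior equations h_(i-1)·M_(i-1) + 2(h_(i-1)+h_i)·M_i + h_i·M_(i+1) = 6(Δ_i − Δ_(i-1)) read
  1·M_0 + 4·M_1 + 1·M_2 = 6(Δ_1 - Δ_0) = 0
  1·M_1 + 8·M_2 + 3·M_3 = 6(Δ_2 - Δ_1) = -58
  3·M_2 + 10·M_3 + 2·M_4 = 6(Δ_3 - Δ_2) = 52
Natural end conditions: M_0 = M_4 = 0.
Solving the tridiagonal system: M_0 = 0, M_1 = 368/137, M_2 = -1472/137, M_3 = 1154/137, M_4 = 0.
On [1, 2], p'(t) = b_1 + 2c_1·(t - 1) + 3d_1·(t - 1)² with b_1 = Δ_1 - h_1(2M_1 + M_2)/6 = 2834/411, c_1 = M_1/2 = 184/137, d_1 = (M_2 - M_1)/(6h_1) = -920/411. So p'(1) = 2834/411.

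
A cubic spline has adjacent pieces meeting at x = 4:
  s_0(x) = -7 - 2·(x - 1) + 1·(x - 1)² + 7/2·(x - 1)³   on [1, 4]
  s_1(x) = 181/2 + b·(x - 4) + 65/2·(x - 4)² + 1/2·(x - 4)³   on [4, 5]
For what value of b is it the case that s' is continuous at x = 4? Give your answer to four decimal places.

98.5000

s_0'(x) = -2 + 2·(x - 1) + 21/2·(x - 1)², so s_0'(4) = 197/2. On the right, s_1'(4) = b, so b = 197/2.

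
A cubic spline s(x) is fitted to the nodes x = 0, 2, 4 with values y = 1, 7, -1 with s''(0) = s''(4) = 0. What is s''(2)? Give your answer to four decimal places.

Write σ_i for s''(x_i). With h_i = 2, 2 and divided differences Δ_i = 3, -4, the continuity of s' gives the tridiagonal system
  2·σ_0 + 8·σ_1 + 2·σ_2 = 6(Δ_1 - Δ_0) = -42
Natural end conditions: σ_0 = σ_2 = 0.
Solving: σ_0 = 0, σ_1 = -21/4, σ_2 = 0.

-5.2500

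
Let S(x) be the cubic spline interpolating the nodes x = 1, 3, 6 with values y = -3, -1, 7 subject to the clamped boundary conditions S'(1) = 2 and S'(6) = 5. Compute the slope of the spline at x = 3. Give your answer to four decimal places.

Write M_i for S''(x_i). With h_i = 2, 3 and divided differences Δ_i = 1, 8/3, the continuity of S' gives the tridiagonal system
  2·M_0 + 10·M_1 + 3·M_2 = 6(Δ_1 - Δ_0) = 10
Clamped end conditions give two more equations: 2h_0·M_0 + h_0·M_1 = 6(Δ_0 - S'(1)) = -6 and h_1·M_1 + 2h_1·M_2 = 6(S'(6) - Δ_1) = 14.
Hence M_0 = -19/10, M_1 = 4/5, M_2 = 29/15.
On [3, 6], S'(x) = b_1 + 2c_1·(x - 3) + 3d_1·(x - 3)² with b_1 = Δ_1 - h_1(2M_1 + M_2)/6 = 9/10, c_1 = M_1/2 = 2/5, d_1 = (M_2 - M_1)/(6h_1) = 17/270. So S'(3) = 9/10.

0.9000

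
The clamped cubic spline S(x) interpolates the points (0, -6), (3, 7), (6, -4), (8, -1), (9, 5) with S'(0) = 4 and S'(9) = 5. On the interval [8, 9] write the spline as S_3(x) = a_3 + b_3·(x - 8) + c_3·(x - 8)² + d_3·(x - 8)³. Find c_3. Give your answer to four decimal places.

Write σ_i for S''(x_i). With h_i = 3, 3, 2, 1 and divided differences Δ_i = 13/3, -11/3, 3/2, 6, the continuity of S' gives the tridiagonal system
  3·σ_0 + 12·σ_1 + 3·σ_2 = 6(Δ_1 - Δ_0) = -48
  3·σ_1 + 10·σ_2 + 2·σ_3 = 6(Δ_2 - Δ_1) = 31
  2·σ_2 + 6·σ_3 + 1·σ_4 = 6(Δ_3 - Δ_2) = 27
Clamped end conditions give two more equations: 2h_0·σ_0 + h_0·σ_1 = 6(Δ_0 - S'(0)) = 2 and h_3·σ_3 + 2h_3·σ_4 = 6(S'(9) - Δ_3) = -6.
Solving the tridiagonal system: σ_0 = 701/216, σ_1 = -629/108, σ_2 = 875/216, σ_3 = 215/54, σ_4 = -539/108.
On [8, 9], with S_3(x) = a_3 + b_3·(x - 8) + c_3·(x - 8)² + d_3·(x - 8)³: c_3 = σ_3/2 = 215/108, d_3 = (σ_4 - σ_3)/(6h_3) = -323/216, b_3 = Δ_3 - h_3(2σ_3 + σ_4)/6 = 1189/216.

1.9907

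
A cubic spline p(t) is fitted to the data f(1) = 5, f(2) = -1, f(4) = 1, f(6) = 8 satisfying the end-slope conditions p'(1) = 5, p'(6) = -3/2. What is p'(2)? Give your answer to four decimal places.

-8.1304

Let M_i = p''(x_i). Step sizes h_i = 1, 2, 2; slopes of the chords Δ_i = (y_(i+1) - y_i)/h_i = -6, 1, 7/2.
  1·M_0 + 6·M_1 + 2·M_2 = 6(Δ_1 - Δ_0) = 42
  2·M_1 + 8·M_2 + 2·M_3 = 6(Δ_2 - Δ_1) = 15
Clamped end conditions give two more equations: 2h_0·M_0 + h_0·M_1 = 6(Δ_0 - p'(1)) = -66 and h_2·M_2 + 2h_2·M_3 = 6(p'(6) - Δ_2) = -30.
Forward elimination and back-substitution give M_0 = -914/23, M_1 = 310/23, M_2 = 10/23, M_3 = -355/46.
On [2, 4], p'(t) = b_1 + 2c_1·(t - 2) + 3d_1·(t - 2)² with b_1 = Δ_1 - h_1(2M_1 + M_2)/6 = -187/23, c_1 = M_1/2 = 155/23, d_1 = (M_2 - M_1)/(6h_1) = -25/23. So p'(2) = -187/23.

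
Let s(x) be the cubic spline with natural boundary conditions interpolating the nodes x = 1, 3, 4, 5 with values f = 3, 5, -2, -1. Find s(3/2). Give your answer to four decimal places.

5.1304

Put M_i = s'' at the i-th knot. Here h = (2, 1, 1) and Δ = (1, -7, 1), so the interior equations h_(i-1)·M_(i-1) + 2(h_(i-1)+h_i)·M_i + h_i·M_(i+1) = 6(Δ_i − Δ_(i-1)) read
  2·M_0 + 6·M_1 + 1·M_2 = 6(Δ_1 - Δ_0) = -48
  1·M_1 + 4·M_2 + 1·M_3 = 6(Δ_2 - Δ_1) = 48
Natural end conditions: M_0 = M_3 = 0.
Hence M_0 = 0, M_1 = -240/23, M_2 = 336/23, M_3 = 0.
On [1, 3], s(x) = 3 + 103/23·(x - 1) + 0·(x - 1)² - 20/23·(x - 1)³.
With (x - 1) = 1/2: s(3/2) = 118/23.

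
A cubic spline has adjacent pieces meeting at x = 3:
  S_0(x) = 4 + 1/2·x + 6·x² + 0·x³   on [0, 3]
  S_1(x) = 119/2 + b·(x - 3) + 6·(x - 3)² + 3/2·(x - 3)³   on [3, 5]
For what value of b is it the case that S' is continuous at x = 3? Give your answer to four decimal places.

S_0'(x) = 1/2 + 12·x + 0·x², so S_0'(3) = 73/2. On the right, S_1'(3) = b, so b = 73/2.

36.5000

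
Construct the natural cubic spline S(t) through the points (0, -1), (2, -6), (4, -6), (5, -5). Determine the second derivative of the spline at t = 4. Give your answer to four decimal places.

With m_i denoting the second derivative at x_i, h_i = 2, 2, 1, and Δ_i = (y_(i+1) − y_i)/h_i = -5/2, 0, 1:
  2·m_0 + 8·m_1 + 2·m_2 = 6(Δ_1 - Δ_0) = 15
  2·m_1 + 6·m_2 + 1·m_3 = 6(Δ_2 - Δ_1) = 6
Natural end conditions: m_0 = m_3 = 0.
Hence m_0 = 0, m_1 = 39/22, m_2 = 9/22, m_3 = 0.

0.4091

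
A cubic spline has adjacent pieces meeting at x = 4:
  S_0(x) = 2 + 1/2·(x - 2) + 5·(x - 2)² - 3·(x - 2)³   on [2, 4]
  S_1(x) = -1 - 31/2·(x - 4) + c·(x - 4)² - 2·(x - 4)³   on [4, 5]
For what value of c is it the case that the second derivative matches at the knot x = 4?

-13

S_0''(x) = 10 - 18·(x - 2), so S_0''(4) = -26. On the right, S_1''(4) = 2c, so c = -13.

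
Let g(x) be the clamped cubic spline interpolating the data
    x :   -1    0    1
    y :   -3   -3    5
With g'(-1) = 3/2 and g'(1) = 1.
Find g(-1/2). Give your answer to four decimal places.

Write m_i for g''(x_i). With h_i = 1, 1 and divided differences Δ_i = 0, 8, the continuity of g' gives the tridiagonal system
  1·m_0 + 4·m_1 + 1·m_2 = 6(Δ_1 - Δ_0) = 48
Clamped end conditions give two more equations: 2h_0·m_0 + h_0·m_1 = 6(Δ_0 - g'(-1)) = -9 and h_1·m_1 + 2h_1·m_2 = 6(g'(1) - Δ_1) = -42.
Hence m_0 = -67/4, m_1 = 49/2, m_2 = -133/4.
On [-1, 0], g(x) = -3 + 3/2·(x + 1) - 67/8·(x + 1)² + 55/8·(x + 1)³.
With (x + 1) = 1/2: g(-1/2) = -223/64.

-3.4844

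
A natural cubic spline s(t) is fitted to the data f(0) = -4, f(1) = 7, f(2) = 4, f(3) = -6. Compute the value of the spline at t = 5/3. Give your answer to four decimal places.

6.3136

Let M_i = s''(x_i). Step sizes h_i = 1, 1, 1; slopes of the chords Δ_i = (y_(i+1) - y_i)/h_i = 11, -3, -10.
  1·M_0 + 4·M_1 + 1·M_2 = 6(Δ_1 - Δ_0) = -84
  1·M_1 + 4·M_2 + 1·M_3 = 6(Δ_2 - Δ_1) = -42
Natural end conditions: M_0 = M_3 = 0.
Solving: M_0 = 0, M_1 = -98/5, M_2 = -28/5, M_3 = 0.
On [1, 2], s(t) = 7 + 67/15·(t - 1) - 49/5·(t - 1)² + 7/3·(t - 1)³.
With (t - 1) = 2/3: s(5/3) = 2557/405.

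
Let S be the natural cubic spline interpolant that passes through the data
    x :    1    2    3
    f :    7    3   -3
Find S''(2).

-3

Let σ_i = S''(x_i). Step sizes h_i = 1, 1; slopes of the chords Δ_i = (y_(i+1) - y_i)/h_i = -4, -6.
  1·σ_0 + 4·σ_1 + 1·σ_2 = 6(Δ_1 - Δ_0) = -12
Natural end conditions: σ_0 = σ_2 = 0.
Solving the tridiagonal system: σ_0 = 0, σ_1 = -3, σ_2 = 0.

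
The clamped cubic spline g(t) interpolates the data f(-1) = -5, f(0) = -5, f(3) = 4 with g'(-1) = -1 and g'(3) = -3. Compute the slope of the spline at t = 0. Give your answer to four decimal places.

Put M_i = g'' at the i-th knot. Here h = (1, 3) and Δ = (0, 3), so the interior equations h_(i-1)·M_(i-1) + 2(h_(i-1)+h_i)·M_i + h_i·M_(i+1) = 6(Δ_i − Δ_(i-1)) read
  1·M_0 + 8·M_1 + 3·M_2 = 6(Δ_1 - Δ_0) = 18
Clamped end conditions give two more equations: 2h_0·M_0 + h_0·M_1 = 6(Δ_0 - g'(-1)) = 6 and h_1·M_1 + 2h_1·M_2 = 6(g'(3) - Δ_1) = -36.
Solving the tridiagonal system: M_0 = 1/4, M_1 = 11/2, M_2 = -35/4.
On [0, 3], g'(t) = b_1 + 2c_1·t + 3d_1·t² with b_1 = Δ_1 - h_1(2M_1 + M_2)/6 = 15/8, c_1 = M_1/2 = 11/4, d_1 = (M_2 - M_1)/(6h_1) = -19/24. So g'(0) = 15/8.

1.8750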